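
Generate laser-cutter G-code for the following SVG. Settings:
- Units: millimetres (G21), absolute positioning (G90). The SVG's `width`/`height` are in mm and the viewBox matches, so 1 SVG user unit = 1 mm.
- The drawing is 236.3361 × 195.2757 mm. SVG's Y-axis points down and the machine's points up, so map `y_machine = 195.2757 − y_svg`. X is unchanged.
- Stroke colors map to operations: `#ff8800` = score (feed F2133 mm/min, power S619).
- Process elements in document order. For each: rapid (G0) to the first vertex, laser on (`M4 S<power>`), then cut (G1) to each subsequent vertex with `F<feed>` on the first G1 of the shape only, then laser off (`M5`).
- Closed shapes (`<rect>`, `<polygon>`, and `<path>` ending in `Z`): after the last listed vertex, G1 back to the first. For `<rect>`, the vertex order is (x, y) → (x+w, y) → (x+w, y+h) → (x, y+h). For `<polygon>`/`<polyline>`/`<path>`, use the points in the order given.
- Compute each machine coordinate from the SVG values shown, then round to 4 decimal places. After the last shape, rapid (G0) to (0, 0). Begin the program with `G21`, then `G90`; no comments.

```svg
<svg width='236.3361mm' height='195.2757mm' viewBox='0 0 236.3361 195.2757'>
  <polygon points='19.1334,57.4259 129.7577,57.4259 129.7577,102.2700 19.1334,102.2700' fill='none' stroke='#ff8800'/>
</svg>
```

viewBox `0 0 236.3361 195.2757` with mm width/height → 1 unit = 1 mm. Flip: y_m = 195.2757 − y_svg.

**Shape 1** — `<polygon>` rectangle, stroke `#ff8800` → score (S619, F2133). Machine vertices: (19.1334,137.8498) → (129.7577,137.8498) → (129.7577,93.0057) → (19.1334,93.0057) → (19.1334,137.8498). Closed: final G1 returns to the first vertex.

G21
G90
G0 X19.1334 Y137.8498
M4 S619
G1 X129.7577 Y137.8498 F2133
G1 X129.7577 Y93.0057
G1 X19.1334 Y93.0057
G1 X19.1334 Y137.8498
M5
G0 X0.0000 Y0.0000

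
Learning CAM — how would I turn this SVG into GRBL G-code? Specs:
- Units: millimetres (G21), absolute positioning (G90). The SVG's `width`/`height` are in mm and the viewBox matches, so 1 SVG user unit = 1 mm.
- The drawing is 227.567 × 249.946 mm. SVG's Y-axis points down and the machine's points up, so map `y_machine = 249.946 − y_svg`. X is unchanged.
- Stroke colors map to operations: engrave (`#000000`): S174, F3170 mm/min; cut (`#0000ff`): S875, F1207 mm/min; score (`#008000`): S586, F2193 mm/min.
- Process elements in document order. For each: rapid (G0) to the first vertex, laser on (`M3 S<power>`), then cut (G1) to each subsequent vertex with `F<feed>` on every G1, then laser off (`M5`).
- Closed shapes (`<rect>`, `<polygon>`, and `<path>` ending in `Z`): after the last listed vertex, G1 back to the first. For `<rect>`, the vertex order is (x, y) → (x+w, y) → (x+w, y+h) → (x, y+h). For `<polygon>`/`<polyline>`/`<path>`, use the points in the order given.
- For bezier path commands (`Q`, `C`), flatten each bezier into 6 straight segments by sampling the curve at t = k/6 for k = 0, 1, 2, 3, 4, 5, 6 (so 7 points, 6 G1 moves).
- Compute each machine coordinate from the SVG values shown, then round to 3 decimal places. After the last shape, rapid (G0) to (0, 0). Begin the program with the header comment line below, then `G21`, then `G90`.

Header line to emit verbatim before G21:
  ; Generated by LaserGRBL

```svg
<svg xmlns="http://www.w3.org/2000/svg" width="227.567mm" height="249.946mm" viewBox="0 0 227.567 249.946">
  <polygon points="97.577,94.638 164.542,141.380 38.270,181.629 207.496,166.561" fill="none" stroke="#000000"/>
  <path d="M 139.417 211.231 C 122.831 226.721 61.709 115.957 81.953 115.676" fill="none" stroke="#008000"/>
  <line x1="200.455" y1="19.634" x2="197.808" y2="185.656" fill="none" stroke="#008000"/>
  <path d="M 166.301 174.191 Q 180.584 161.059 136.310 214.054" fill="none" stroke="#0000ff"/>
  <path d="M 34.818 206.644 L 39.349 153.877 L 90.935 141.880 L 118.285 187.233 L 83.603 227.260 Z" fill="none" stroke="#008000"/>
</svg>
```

1 u = 1 mm; y_m = 249.946 − y.

[1] `<polygon>` closed polygon, #000000→engrave S174 F3170: (97.577,155.308) → (164.542,108.566) → (38.270,68.317) → (207.496,83.385) → (97.577,155.308) (closed)

[2] `<path>` cubic bezier, #008000→score S586 F2193: (139.417,38.715) → (127.996,40.395) → (112.649,56.542) → (96.874,80.578) → (84.168,105.929) → (78.029,126.019) → (81.953,134.270)

[3] `<line>` line segment, #008000→score S586 F2193: (200.455,230.312) → (197.808,64.290)

[4] `<path>` quadratic bezier, #0000ff→cut S875 F1207: (166.301,75.755) → (169.435,78.295) → (169.317,77.162) → (165.945,72.355) → (159.320,63.875) → (149.441,51.720) → (136.310,35.892)

[5] `<path>` regular polygon, #008000→score S586 F2193: (34.818,43.302) → (39.349,96.069) → (90.935,108.066) → (118.285,62.713) → (83.603,22.686) → (34.818,43.302) (closed)

; Generated by LaserGRBL
G21
G90
G0 X97.577 Y155.308
M3 S174
G1 X164.542 Y108.566 F3170
G1 X38.270 Y68.317 F3170
G1 X207.496 Y83.385 F3170
G1 X97.577 Y155.308 F3170
M5
G0 X139.417 Y38.715
M3 S586
G1 X127.996 Y40.395 F2193
G1 X112.649 Y56.542 F2193
G1 X96.874 Y80.578 F2193
G1 X84.168 Y105.929 F2193
G1 X78.029 Y126.019 F2193
G1 X81.953 Y134.270 F2193
M5
G0 X200.455 Y230.312
M3 S586
G1 X197.808 Y64.290 F2193
M5
G0 X166.301 Y75.755
M3 S875
G1 X169.435 Y78.295 F1207
G1 X169.317 Y77.162 F1207
G1 X165.945 Y72.355 F1207
G1 X159.320 Y63.875 F1207
G1 X149.441 Y51.720 F1207
G1 X136.310 Y35.892 F1207
M5
G0 X34.818 Y43.302
M3 S586
G1 X39.349 Y96.069 F2193
G1 X90.935 Y108.066 F2193
G1 X118.285 Y62.713 F2193
G1 X83.603 Y22.686 F2193
G1 X34.818 Y43.302 F2193
M5
G0 X0.000 Y0.000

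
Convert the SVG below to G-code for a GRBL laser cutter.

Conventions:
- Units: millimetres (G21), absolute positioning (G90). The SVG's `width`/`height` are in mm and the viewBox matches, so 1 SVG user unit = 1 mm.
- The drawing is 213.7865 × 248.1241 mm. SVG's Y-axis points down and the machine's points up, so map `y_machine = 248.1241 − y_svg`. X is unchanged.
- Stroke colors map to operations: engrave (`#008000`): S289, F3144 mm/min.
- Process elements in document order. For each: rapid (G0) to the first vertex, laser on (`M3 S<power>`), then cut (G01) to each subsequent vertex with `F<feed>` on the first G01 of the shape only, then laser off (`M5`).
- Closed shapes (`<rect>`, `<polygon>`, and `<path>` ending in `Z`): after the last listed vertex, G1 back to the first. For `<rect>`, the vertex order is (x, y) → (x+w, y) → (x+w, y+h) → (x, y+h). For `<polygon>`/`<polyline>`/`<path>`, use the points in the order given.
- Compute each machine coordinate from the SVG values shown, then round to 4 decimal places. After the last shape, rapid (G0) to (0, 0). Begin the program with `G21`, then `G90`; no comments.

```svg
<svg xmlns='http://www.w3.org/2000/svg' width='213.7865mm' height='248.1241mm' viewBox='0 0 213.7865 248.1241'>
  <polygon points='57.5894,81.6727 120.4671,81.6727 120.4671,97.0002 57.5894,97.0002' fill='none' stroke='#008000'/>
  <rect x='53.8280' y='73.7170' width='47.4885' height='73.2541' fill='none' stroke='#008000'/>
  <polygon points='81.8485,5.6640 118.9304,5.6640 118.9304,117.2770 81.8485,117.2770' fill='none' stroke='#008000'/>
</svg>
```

Since the viewBox matches the mm dimensions, user units are millimetres directly. The only transform is the Y-flip y_m = 248.1241 − y_svg.

Shape 1 is a rectangle drawn with `<polygon>`. Its stroke #008000 means engrave at S289, F3144. After flipping Y the toolpath is (57.5894,166.4514) → (120.4671,166.4514) → (120.4671,151.1239) → (57.5894,151.1239) → (57.5894,166.4514), returning to the start.

Shape 2 is a rectangle drawn with `<rect>`. Its stroke #008000 means engrave at S289, F3144. After flipping Y the toolpath is (53.8280,174.4071) → (101.3165,174.4071) → (101.3165,101.1530) → (53.8280,101.1530) → (53.8280,174.4071), returning to the start.

Shape 3 is a rectangle drawn with `<polygon>`. Its stroke #008000 means engrave at S289, F3144. After flipping Y the toolpath is (81.8485,242.4601) → (118.9304,242.4601) → (118.9304,130.8471) → (81.8485,130.8471) → (81.8485,242.4601), returning to the start.

G21
G90
G0 X57.5894 Y166.4514
M3 S289
G01 X120.4671 Y166.4514 F3144
G01 X120.4671 Y151.1239
G01 X57.5894 Y151.1239
G01 X57.5894 Y166.4514
M5
G0 X53.8280 Y174.4071
M3 S289
G01 X101.3165 Y174.4071 F3144
G01 X101.3165 Y101.1530
G01 X53.8280 Y101.1530
G01 X53.8280 Y174.4071
M5
G0 X81.8485 Y242.4601
M3 S289
G01 X118.9304 Y242.4601 F3144
G01 X118.9304 Y130.8471
G01 X81.8485 Y130.8471
G01 X81.8485 Y242.4601
M5
G0 X0.0000 Y0.0000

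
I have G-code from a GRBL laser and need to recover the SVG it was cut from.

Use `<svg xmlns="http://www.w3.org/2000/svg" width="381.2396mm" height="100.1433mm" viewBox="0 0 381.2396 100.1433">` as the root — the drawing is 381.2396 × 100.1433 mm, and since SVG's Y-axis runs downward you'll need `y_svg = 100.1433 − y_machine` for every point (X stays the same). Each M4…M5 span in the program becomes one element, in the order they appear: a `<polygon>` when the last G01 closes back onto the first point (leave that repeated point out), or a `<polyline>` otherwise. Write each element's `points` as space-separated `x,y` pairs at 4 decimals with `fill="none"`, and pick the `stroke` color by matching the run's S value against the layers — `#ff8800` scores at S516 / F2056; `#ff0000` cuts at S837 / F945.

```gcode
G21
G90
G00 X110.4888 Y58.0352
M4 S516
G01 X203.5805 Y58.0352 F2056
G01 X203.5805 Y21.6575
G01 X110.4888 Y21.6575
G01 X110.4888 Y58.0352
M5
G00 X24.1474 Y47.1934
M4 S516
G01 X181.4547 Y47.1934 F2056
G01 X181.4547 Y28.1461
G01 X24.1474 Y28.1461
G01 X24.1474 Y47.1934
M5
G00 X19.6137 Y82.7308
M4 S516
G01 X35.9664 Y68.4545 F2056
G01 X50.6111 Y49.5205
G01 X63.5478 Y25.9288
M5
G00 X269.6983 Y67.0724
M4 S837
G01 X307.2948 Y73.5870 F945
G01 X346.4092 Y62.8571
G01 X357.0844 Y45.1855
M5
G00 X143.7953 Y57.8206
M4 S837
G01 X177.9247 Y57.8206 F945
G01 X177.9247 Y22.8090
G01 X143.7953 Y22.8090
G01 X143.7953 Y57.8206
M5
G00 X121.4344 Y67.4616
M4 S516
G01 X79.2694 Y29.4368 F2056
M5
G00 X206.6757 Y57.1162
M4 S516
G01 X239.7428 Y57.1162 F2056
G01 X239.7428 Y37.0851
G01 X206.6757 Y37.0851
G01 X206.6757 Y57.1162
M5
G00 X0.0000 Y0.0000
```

Each laser-on run becomes one SVG element. Flip Y back into SVG space with y_svg = 100.1433 − y_machine.

Run 1: S516 ⇒ score layer `#ff8800`. The run returns to its start, so emit a `<polygon>` with points (Y-flipped): 110.4888,42.1081 203.5805,42.1081 203.5805,78.4858 110.4888,78.4858.

Run 2: the run's S516 means `#ff8800` (score). The run returns to its start, so emit a `<polygon>` with points (Y-flipped): 24.1474,52.9499 181.4547,52.9499 181.4547,71.9972 24.1474,71.9972.

Run 3: S516 ⇒ score layer `#ff8800`. The run is open, so emit a `<polyline>` with points (Y-flipped): 19.6137,17.4125 35.9664,31.6888 50.6111,50.6228 63.5478,74.2145.

Run 4: power S837 maps to stroke `#ff0000` (cut). The run is open, so emit a `<polyline>` with points (Y-flipped): 269.6983,33.0709 307.2948,26.5563 346.4092,37.2862 357.0844,54.9578.

Run 5: S837 ⇒ cut layer `#ff0000`. The run returns to its start, so emit a `<polygon>` with points (Y-flipped): 143.7953,42.3227 177.9247,42.3227 177.9247,77.3343 143.7953,77.3343.

Run 6: power S516 maps to stroke `#ff8800` (score). The run is open, so emit a `<polyline>` with points (Y-flipped): 121.4344,32.6817 79.2694,70.7065.

Run 7: S516 ⇒ score layer `#ff8800`. The run returns to its start, so emit a `<polygon>` with points (Y-flipped): 206.6757,43.0271 239.7428,43.0271 239.7428,63.0582 206.6757,63.0582.

<svg xmlns="http://www.w3.org/2000/svg" width="381.2396mm" height="100.1433mm" viewBox="0 0 381.2396 100.1433">
  <polygon points="110.4888,42.1081 203.5805,42.1081 203.5805,78.4858 110.4888,78.4858" fill="none" stroke="#ff8800"/>
  <polygon points="24.1474,52.9499 181.4547,52.9499 181.4547,71.9972 24.1474,71.9972" fill="none" stroke="#ff8800"/>
  <polyline points="19.6137,17.4125 35.9664,31.6888 50.6111,50.6228 63.5478,74.2145" fill="none" stroke="#ff8800"/>
  <polyline points="269.6983,33.0709 307.2948,26.5563 346.4092,37.2862 357.0844,54.9578" fill="none" stroke="#ff0000"/>
  <polygon points="143.7953,42.3227 177.9247,42.3227 177.9247,77.3343 143.7953,77.3343" fill="none" stroke="#ff0000"/>
  <polyline points="121.4344,32.6817 79.2694,70.7065" fill="none" stroke="#ff8800"/>
  <polygon points="206.6757,43.0271 239.7428,43.0271 239.7428,63.0582 206.6757,63.0582" fill="none" stroke="#ff8800"/>
</svg>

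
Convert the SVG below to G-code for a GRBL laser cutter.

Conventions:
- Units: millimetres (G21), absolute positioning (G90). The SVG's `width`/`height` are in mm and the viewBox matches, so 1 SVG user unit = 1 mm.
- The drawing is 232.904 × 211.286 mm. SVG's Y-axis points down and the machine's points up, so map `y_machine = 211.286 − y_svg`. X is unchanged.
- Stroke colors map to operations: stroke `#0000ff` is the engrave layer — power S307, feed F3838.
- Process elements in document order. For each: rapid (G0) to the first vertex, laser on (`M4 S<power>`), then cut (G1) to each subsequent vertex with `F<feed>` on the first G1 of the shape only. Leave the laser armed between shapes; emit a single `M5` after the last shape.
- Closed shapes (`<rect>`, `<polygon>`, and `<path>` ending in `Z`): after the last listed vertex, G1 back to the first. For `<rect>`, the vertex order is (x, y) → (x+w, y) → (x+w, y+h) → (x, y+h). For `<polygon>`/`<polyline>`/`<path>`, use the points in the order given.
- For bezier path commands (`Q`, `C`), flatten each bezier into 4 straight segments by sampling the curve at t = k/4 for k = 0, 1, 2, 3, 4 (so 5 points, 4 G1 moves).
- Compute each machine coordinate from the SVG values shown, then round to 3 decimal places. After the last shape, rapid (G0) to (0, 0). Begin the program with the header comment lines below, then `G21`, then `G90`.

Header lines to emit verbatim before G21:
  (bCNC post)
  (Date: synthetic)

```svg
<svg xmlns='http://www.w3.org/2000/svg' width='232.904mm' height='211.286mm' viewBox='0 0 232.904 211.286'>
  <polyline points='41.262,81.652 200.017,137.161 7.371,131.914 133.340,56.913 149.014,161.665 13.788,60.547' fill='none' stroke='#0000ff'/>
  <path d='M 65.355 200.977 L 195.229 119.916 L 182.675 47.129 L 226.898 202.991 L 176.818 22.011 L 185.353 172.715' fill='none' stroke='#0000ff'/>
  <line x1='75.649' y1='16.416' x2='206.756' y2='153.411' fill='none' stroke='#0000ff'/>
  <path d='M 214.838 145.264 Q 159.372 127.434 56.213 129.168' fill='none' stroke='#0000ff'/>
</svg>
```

(bCNC post)
(Date: synthetic)
G21
G90
G0 X41.262 Y129.634
M4 S307
G1 X200.017 Y74.125 F3838
G1 X7.371 Y79.372
G1 X133.340 Y154.373
G1 X149.014 Y49.621
G1 X13.788 Y150.739
G0 X65.355 Y10.309
M4 S307
G1 X195.229 Y91.370 F3838
G1 X182.675 Y164.157
G1 X226.898 Y8.295
G1 X176.818 Y189.275
G1 X185.353 Y38.571
G0 X75.649 Y194.870
M4 S307
G1 X206.756 Y57.875 F3838
G0 X214.838 Y66.022
M4 S307
G1 X184.124 Y73.714 F3838
G1 X147.449 Y78.961
G1 X104.812 Y81.762
G1 X56.213 Y82.118
M5
G0 X0.000 Y0.000

viewBox `0 0 232.904 211.286` with mm width/height → 1 unit = 1 mm. Flip: y_m = 211.286 − y_svg.

**Shape 1** — `<polyline>` open polyline, stroke `#0000ff` → engrave (S307, F3838). Machine vertices: (41.262,129.634) → (200.017,74.125) → (7.371,79.372) → (133.340,154.373) → (149.014,49.621) → (13.788,150.739). Open path.

**Shape 2** — `<path>` open polyline, stroke `#0000ff` → engrave (S307, F3838). Machine vertices: (65.355,10.309) → (195.229,91.370) → (182.675,164.157) → (226.898,8.295) → (176.818,189.275) → (185.353,38.571). Open path.

**Shape 3** — `<line>` line segment, stroke `#0000ff` → engrave (S307, F3838). Machine vertices: (75.649,194.870) → (206.756,57.875). Open path.

**Shape 4** — `<path>` quadratic bezier, stroke `#0000ff` → engrave (S307, F3838). Control points (SVG): P0=(214.838,145.264), P1=(159.372,127.434), P2=(56.213,129.168); sampled at t=k/4. Machine vertices: (214.838,66.022) → (184.124,73.714) → (147.449,78.961) → (104.812,81.762) → (56.213,82.118). Open path.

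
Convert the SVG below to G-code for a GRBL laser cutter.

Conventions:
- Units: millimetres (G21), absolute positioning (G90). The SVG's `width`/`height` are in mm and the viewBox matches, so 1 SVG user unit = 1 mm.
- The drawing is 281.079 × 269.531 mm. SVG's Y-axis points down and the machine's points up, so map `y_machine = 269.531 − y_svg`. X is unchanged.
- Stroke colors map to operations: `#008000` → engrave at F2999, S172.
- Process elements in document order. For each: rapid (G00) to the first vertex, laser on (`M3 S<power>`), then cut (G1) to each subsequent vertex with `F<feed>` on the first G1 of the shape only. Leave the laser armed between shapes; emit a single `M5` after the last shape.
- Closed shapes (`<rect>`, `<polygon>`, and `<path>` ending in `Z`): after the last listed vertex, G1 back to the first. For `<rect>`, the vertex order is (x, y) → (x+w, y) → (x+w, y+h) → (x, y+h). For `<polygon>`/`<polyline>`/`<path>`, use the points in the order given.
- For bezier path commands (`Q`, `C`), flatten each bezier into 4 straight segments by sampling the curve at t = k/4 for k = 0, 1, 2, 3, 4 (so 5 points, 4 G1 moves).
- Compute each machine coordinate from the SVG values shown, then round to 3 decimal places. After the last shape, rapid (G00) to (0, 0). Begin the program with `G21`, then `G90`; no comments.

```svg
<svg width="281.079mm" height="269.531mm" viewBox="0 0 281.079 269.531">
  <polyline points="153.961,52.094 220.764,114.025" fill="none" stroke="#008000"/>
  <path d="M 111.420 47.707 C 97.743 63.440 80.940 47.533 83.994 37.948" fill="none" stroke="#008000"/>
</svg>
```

G21
G90
G00 X153.961 Y217.437
M3 S172
G1 X220.764 Y155.506 F2999
G00 X111.420 Y221.824
M3 S172
G1 X100.935 Y215.364 F2999
G1 X91.433 Y217.209
G1 X85.068 Y223.802
G1 X83.994 Y231.583
M5
G00 X0.000 Y0.000

Since the viewBox matches the mm dimensions, user units are millimetres directly. The only transform is the Y-flip y_m = 269.531 − y_svg.

Shape 1 is a line segment drawn with `<polyline>`. Its stroke #008000 means engrave at S172, F2999. After flipping Y the toolpath is (153.961,217.437) → (220.764,155.506).

Shape 2 is a cubic bezier drawn with `<path>`. Its stroke #008000 means engrave at S172, F2999. After flipping Y the toolpath is (111.420,221.824) → (100.935,215.364) → (91.433,217.209) → (85.068,223.802) → (83.994,231.583).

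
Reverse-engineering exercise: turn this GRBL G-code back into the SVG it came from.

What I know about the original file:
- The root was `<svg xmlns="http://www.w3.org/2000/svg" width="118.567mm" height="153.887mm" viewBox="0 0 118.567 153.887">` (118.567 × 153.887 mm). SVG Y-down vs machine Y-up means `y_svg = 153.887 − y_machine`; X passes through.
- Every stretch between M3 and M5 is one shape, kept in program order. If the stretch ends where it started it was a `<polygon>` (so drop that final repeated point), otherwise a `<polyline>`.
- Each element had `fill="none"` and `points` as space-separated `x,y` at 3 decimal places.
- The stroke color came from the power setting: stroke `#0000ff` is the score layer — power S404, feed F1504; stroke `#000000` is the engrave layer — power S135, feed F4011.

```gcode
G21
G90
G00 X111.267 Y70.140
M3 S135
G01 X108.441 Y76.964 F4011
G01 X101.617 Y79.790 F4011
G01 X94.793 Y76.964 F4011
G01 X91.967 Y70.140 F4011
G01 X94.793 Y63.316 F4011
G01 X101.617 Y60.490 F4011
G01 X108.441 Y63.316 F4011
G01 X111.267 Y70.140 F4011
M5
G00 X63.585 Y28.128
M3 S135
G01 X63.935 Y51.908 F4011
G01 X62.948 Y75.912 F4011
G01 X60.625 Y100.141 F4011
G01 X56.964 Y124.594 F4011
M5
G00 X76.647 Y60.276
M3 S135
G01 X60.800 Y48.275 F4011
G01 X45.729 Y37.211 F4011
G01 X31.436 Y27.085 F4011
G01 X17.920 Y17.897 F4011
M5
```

<svg xmlns="http://www.w3.org/2000/svg" width="118.567mm" height="153.887mm" viewBox="0 0 118.567 153.887">
  <polygon points="111.267,83.747 108.441,76.923 101.617,74.097 94.793,76.923 91.967,83.747 94.793,90.571 101.617,93.397 108.441,90.571" fill="none" stroke="#000000"/>
  <polyline points="63.585,125.759 63.935,101.979 62.948,77.975 60.625,53.746 56.964,29.293" fill="none" stroke="#000000"/>
  <polyline points="76.647,93.611 60.800,105.612 45.729,116.676 31.436,126.802 17.920,135.990" fill="none" stroke="#000000"/>
</svg>

Each laser-on run becomes one SVG element. Flip Y back into SVG space with y_svg = 153.887 − y_machine. Every run uses S135, so all elements get stroke `#000000` (engrave).

Run 1: The run returns to its start, so emit a `<polygon>` with points (Y-flipped): 111.267,83.747 108.441,76.923 101.617,74.097 94.793,76.923 91.967,83.747 94.793,90.571 101.617,93.397 108.441,90.571.

Run 2: The run is open, so emit a `<polyline>` with points (Y-flipped): 63.585,125.759 63.935,101.979 62.948,77.975 60.625,53.746 56.964,29.293.

Run 3: The run is open, so emit a `<polyline>` with points (Y-flipped): 76.647,93.611 60.800,105.612 45.729,116.676 31.436,126.802 17.920,135.990.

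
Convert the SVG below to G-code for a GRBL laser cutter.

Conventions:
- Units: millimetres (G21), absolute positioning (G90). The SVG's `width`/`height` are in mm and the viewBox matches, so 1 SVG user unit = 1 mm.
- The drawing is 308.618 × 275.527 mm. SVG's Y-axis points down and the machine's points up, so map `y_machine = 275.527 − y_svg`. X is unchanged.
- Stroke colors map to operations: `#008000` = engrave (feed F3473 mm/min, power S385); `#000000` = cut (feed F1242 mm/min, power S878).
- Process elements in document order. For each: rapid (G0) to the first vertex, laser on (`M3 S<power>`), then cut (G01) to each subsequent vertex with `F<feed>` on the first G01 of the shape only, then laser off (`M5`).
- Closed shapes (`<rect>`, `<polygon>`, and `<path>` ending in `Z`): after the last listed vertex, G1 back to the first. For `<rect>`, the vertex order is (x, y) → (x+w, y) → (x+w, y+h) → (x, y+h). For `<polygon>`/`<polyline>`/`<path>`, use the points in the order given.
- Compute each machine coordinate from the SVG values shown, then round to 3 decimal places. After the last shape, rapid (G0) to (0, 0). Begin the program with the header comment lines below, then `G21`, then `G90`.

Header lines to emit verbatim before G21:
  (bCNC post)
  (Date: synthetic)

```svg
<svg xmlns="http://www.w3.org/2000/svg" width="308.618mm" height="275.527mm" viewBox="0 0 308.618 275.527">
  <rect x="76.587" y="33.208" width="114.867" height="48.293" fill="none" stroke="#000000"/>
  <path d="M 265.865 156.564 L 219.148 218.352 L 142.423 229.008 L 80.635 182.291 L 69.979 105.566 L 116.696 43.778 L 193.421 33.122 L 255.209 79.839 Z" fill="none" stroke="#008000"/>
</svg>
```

Since the viewBox matches the mm dimensions, user units are millimetres directly. The only transform is the Y-flip y_m = 275.527 − y_svg.

Shape 1 is a rectangle drawn with `<rect>`. Its stroke #000000 means cut at S878, F1242. After flipping Y the toolpath is (76.587,242.319) → (191.454,242.319) → (191.454,194.026) → (76.587,194.026) → (76.587,242.319), returning to the start.

Shape 2 is a regular polygon drawn with `<path>`. Its stroke #008000 means engrave at S385, F3473. After flipping Y the toolpath is (265.865,118.963) → (219.148,57.175) → (142.423,46.519) → (80.635,93.236) → (69.979,169.961) → (116.696,231.749) → (193.421,242.405) → (255.209,195.688) → (265.865,118.963), returning to the start.

(bCNC post)
(Date: synthetic)
G21
G90
G0 X76.587 Y242.319
M3 S878
G01 X191.454 Y242.319 F1242
G01 X191.454 Y194.026
G01 X76.587 Y194.026
G01 X76.587 Y242.319
M5
G0 X265.865 Y118.963
M3 S385
G01 X219.148 Y57.175 F3473
G01 X142.423 Y46.519
G01 X80.635 Y93.236
G01 X69.979 Y169.961
G01 X116.696 Y231.749
G01 X193.421 Y242.405
G01 X255.209 Y195.688
G01 X265.865 Y118.963
M5
G0 X0.000 Y0.000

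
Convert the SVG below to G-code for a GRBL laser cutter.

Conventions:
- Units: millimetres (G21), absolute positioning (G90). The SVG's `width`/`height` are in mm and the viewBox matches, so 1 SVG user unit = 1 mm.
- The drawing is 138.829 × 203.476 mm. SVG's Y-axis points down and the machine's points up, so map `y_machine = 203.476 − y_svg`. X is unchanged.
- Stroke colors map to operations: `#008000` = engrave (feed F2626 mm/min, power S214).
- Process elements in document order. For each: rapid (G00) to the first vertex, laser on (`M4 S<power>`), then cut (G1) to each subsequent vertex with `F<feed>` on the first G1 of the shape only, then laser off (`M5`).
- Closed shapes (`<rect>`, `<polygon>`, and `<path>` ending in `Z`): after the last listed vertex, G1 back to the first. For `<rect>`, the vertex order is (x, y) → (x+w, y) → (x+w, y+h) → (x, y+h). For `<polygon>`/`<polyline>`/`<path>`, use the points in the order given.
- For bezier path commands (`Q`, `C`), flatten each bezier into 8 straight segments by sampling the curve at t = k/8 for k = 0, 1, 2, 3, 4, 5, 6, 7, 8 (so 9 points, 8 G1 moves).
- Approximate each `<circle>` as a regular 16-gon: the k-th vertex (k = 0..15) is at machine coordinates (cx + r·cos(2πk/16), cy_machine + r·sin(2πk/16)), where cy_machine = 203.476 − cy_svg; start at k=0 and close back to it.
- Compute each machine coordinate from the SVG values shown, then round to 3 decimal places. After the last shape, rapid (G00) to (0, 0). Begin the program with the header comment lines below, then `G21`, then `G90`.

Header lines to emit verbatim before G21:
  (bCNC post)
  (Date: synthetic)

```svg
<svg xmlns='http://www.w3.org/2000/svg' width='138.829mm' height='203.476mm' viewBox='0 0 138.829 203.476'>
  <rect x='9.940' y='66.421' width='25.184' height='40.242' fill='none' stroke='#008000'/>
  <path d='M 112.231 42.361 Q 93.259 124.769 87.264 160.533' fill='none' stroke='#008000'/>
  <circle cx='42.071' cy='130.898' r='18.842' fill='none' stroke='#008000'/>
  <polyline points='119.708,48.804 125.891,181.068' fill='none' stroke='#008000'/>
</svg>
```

(bCNC post)
(Date: synthetic)
G21
G90
G00 X9.940 Y137.055
M4 S214
G1 X35.124 Y137.055 F2626
G1 X35.124 Y96.813
G1 X9.940 Y96.813
G1 X9.940 Y137.055
M5
G00 X112.231 Y161.115
M4 S214
G1 X107.691 Y141.242 F2626
G1 X103.556 Y122.826
G1 X99.827 Y105.868
G1 X96.503 Y90.368
G1 X93.585 Y76.325
G1 X91.073 Y63.740
G1 X88.966 Y52.613
G1 X87.264 Y42.943
M5
G00 X60.913 Y72.578
M4 S214
G1 X59.479 Y79.789 F2626
G1 X55.394 Y85.901
G1 X49.282 Y89.986
G1 X42.071 Y91.420
G1 X34.860 Y89.986
G1 X28.748 Y85.901
G1 X24.663 Y79.789
G1 X23.229 Y72.578
G1 X24.663 Y65.367
G1 X28.748 Y59.255
G1 X34.860 Y55.170
G1 X42.071 Y53.736
G1 X49.282 Y55.170
G1 X55.394 Y59.255
G1 X59.479 Y65.367
G1 X60.913 Y72.578
M5
G00 X119.708 Y154.672
M4 S214
G1 X125.891 Y22.408 F2626
M5
G00 X0.000 Y0.000

Since the viewBox matches the mm dimensions, user units are millimetres directly. The only transform is the Y-flip y_m = 203.476 − y_svg.

Shape 1 is a rectangle drawn with `<rect>`. Its stroke #008000 means engrave at S214, F2626. After flipping Y the toolpath is (9.940,137.055) → (35.124,137.055) → (35.124,96.813) → (9.940,96.813) → (9.940,137.055), returning to the start.

Shape 2 is a quadratic bezier drawn with `<path>`. Its stroke #008000 means engrave at S214, F2626. After flipping Y the toolpath is (112.231,161.115) → (107.691,141.242) → (103.556,122.826) → (99.827,105.868) → (96.503,90.368) → (93.585,76.325) → (91.073,63.740) → (88.966,52.613) → (87.264,42.943).

Shape 3 is a circle drawn with `<circle>`. Its stroke #008000 means engrave at S214, F2626. After flipping Y the toolpath is (60.913,72.578) → (59.479,79.789) → (55.394,85.901) → (49.282,89.986) → (42.071,91.420) → (34.860,89.986) → (28.748,85.901) → (24.663,79.789) → (23.229,72.578) → (24.663,65.367) → (28.748,59.255) → (34.860,55.170) → (42.071,53.736) → (49.282,55.170) → (55.394,59.255) → (59.479,65.367) → (60.913,72.578), returning to the start.

Shape 4 is a line segment drawn with `<polyline>`. Its stroke #008000 means engrave at S214, F2626. After flipping Y the toolpath is (119.708,154.672) → (125.891,22.408).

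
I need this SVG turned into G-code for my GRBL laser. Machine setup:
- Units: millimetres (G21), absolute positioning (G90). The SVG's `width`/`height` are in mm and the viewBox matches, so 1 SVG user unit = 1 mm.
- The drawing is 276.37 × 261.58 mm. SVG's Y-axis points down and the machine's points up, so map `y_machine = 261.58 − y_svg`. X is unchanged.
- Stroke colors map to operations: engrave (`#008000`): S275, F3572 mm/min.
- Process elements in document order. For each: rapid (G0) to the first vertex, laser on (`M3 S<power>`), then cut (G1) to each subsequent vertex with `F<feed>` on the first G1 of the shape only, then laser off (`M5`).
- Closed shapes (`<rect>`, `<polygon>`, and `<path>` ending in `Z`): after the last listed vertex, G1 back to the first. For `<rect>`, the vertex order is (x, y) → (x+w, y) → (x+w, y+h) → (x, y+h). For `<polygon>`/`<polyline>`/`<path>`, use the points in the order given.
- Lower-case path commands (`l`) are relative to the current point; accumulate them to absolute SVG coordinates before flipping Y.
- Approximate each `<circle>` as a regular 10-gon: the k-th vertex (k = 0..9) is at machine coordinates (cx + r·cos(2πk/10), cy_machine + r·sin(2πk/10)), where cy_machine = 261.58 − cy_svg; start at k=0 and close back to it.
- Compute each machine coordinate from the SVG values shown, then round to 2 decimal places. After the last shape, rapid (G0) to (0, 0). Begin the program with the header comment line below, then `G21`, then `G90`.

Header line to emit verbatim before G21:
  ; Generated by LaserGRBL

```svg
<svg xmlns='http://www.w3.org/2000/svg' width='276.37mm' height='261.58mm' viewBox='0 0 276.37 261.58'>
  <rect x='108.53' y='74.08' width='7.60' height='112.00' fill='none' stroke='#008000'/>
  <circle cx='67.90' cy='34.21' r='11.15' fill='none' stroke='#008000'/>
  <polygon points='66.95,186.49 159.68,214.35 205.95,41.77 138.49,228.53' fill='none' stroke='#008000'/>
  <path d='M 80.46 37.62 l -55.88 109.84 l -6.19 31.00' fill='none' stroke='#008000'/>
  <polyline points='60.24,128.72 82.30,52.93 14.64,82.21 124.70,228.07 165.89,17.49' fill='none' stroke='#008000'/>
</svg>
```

Since the viewBox matches the mm dimensions, user units are millimetres directly. The only transform is the Y-flip y_m = 261.58 − y_svg.

Shape 1 is a rectangle drawn with `<rect>`. Its stroke #008000 means engrave at S275, F3572. After flipping Y the toolpath is (108.53,187.50) → (116.13,187.50) → (116.13,75.50) → (108.53,75.50) → (108.53,187.50), returning to the start.

Shape 2 is a circle drawn with `<circle>`. Its stroke #008000 means engrave at S275, F3572. After flipping Y the toolpath is (79.05,227.37) → (76.92,233.92) → (71.35,237.97) → (64.45,237.97) → (58.88,233.92) → (56.75,227.37) → (58.88,220.82) → (64.45,216.77) → (71.35,216.77) → (76.92,220.82) → (79.05,227.37), returning to the start.

Shape 3 is a closed polygon drawn with `<polygon>`. Its stroke #008000 means engrave at S275, F3572. After flipping Y the toolpath is (66.95,75.09) → (159.68,47.23) → (205.95,219.81) → (138.49,33.05) → (66.95,75.09), returning to the start.

Shape 4 is a open polyline drawn with `<path>`. Its stroke #008000 means engrave at S275, F3572. After flipping Y the toolpath is (80.46,223.96) → (24.58,114.12) → (18.39,83.12).

Shape 5 is a open polyline drawn with `<polyline>`. Its stroke #008000 means engrave at S275, F3572. After flipping Y the toolpath is (60.24,132.86) → (82.30,208.65) → (14.64,179.37) → (124.70,33.51) → (165.89,244.09).

; Generated by LaserGRBL
G21
G90
G0 X108.53 Y187.50
M3 S275
G1 X116.13 Y187.50 F3572
G1 X116.13 Y75.50
G1 X108.53 Y75.50
G1 X108.53 Y187.50
M5
G0 X79.05 Y227.37
M3 S275
G1 X76.92 Y233.92 F3572
G1 X71.35 Y237.97
G1 X64.45 Y237.97
G1 X58.88 Y233.92
G1 X56.75 Y227.37
G1 X58.88 Y220.82
G1 X64.45 Y216.77
G1 X71.35 Y216.77
G1 X76.92 Y220.82
G1 X79.05 Y227.37
M5
G0 X66.95 Y75.09
M3 S275
G1 X159.68 Y47.23 F3572
G1 X205.95 Y219.81
G1 X138.49 Y33.05
G1 X66.95 Y75.09
M5
G0 X80.46 Y223.96
M3 S275
G1 X24.58 Y114.12 F3572
G1 X18.39 Y83.12
M5
G0 X60.24 Y132.86
M3 S275
G1 X82.30 Y208.65 F3572
G1 X14.64 Y179.37
G1 X124.70 Y33.51
G1 X165.89 Y244.09
M5
G0 X0.00 Y0.00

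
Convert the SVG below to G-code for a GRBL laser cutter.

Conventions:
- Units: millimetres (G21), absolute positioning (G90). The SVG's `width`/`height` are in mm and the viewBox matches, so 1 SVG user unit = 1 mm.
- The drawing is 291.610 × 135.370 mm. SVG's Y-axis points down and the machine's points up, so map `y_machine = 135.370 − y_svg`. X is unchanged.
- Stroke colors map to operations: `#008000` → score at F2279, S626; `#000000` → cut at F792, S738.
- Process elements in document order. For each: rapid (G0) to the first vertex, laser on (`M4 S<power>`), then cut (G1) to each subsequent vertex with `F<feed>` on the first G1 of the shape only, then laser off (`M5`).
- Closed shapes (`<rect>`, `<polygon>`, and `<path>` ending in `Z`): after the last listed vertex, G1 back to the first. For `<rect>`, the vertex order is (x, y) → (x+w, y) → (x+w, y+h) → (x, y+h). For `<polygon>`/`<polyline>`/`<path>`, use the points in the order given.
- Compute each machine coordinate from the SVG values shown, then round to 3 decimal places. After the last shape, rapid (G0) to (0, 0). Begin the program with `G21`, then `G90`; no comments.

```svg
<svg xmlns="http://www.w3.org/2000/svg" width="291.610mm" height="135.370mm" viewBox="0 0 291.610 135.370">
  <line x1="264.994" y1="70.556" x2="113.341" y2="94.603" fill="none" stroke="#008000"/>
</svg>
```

viewBox `0 0 291.610 135.370` with mm width/height → 1 unit = 1 mm. Flip: y_m = 135.370 − y_svg.

**Shape 1** — `<line>` line segment, stroke `#008000` → score (S626, F2279). Machine vertices: (264.994,64.814) → (113.341,40.767). Open path.

G21
G90
G0 X264.994 Y64.814
M4 S626
G1 X113.341 Y40.767 F2279
M5
G0 X0.000 Y0.000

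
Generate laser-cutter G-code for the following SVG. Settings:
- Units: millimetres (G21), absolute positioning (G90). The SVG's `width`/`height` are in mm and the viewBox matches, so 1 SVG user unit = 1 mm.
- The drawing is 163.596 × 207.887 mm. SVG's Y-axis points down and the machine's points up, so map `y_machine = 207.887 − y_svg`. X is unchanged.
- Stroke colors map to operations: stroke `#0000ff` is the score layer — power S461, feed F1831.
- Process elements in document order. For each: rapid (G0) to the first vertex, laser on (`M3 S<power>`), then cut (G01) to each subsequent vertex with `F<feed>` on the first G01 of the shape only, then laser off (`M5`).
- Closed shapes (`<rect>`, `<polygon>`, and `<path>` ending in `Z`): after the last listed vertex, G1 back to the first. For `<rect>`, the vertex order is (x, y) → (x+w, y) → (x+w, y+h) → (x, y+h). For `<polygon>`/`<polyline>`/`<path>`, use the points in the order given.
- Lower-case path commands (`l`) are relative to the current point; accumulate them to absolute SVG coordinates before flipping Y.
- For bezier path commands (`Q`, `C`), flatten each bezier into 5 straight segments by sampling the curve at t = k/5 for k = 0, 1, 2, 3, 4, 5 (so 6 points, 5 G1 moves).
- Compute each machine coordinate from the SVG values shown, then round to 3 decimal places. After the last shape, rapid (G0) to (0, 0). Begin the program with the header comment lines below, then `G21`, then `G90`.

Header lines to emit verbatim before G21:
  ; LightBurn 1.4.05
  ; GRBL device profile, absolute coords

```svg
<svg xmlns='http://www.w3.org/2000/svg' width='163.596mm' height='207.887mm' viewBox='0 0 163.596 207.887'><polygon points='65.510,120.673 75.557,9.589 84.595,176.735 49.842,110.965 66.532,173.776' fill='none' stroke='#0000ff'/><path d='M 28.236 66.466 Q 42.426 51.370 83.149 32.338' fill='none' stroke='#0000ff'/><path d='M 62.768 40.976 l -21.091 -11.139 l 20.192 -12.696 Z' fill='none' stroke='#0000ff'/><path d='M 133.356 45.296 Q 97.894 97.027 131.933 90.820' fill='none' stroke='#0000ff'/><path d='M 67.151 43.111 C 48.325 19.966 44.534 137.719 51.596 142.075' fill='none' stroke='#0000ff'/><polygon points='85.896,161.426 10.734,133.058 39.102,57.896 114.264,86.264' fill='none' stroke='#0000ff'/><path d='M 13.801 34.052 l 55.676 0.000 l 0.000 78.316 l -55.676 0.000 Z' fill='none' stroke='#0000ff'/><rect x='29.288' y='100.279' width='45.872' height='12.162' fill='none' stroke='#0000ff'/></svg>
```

1 u = 1 mm; y_m = 207.887 − y.

[1] `<polygon>` closed polygon, #0000ff→score S461 F1831: (65.510,87.214) → (75.557,198.298) → (84.595,31.152) → (49.842,96.922) → (66.532,34.111) → (65.510,87.214) (closed)

[2] `<path>` quadratic bezier, #0000ff→score S461 F1831: (28.236,141.421) → (34.973,147.617) → (43.833,154.128) → (54.816,160.953) → (67.921,168.094) → (83.149,175.549)

[3] `<path>` regular polygon, #0000ff→score S461 F1831: (62.768,166.911) → (41.677,178.050) → (61.869,190.746) → (62.768,166.911) (closed)

[4] `<path>` quadratic bezier, #0000ff→score S461 F1831: (133.356,162.591) → (121.951,144.216) → (116.107,130.476) → (115.822,121.371) → (121.097,116.902) → (131.933,117.067)

[5] `<path>` cubic bezier, #0000ff→score S461 F1831: (67.151,164.776) → (57.626,163.790) → (51.509,141.194) → (48.599,109.195) → (48.695,79.999) → (51.596,65.812)

[6] `<polygon>` regular polygon, #0000ff→score S461 F1831: (85.896,46.461) → (10.734,74.829) → (39.102,149.991) → (114.264,121.623) → (85.896,46.461) (closed)

[7] `<path>` rectangle, #0000ff→score S461 F1831: (13.801,173.835) → (69.477,173.835) → (69.477,95.519) → (13.801,95.519) → (13.801,173.835) (closed)

[8] `<rect>` rectangle, #0000ff→score S461 F1831: (29.288,107.608) → (75.160,107.608) → (75.160,95.446) → (29.288,95.446) → (29.288,107.608) (closed)

; LightBurn 1.4.05
; GRBL device profile, absolute coords
G21
G90
G0 X65.510 Y87.214
M3 S461
G01 X75.557 Y198.298 F1831
G01 X84.595 Y31.152
G01 X49.842 Y96.922
G01 X66.532 Y34.111
G01 X65.510 Y87.214
M5
G0 X28.236 Y141.421
M3 S461
G01 X34.973 Y147.617 F1831
G01 X43.833 Y154.128
G01 X54.816 Y160.953
G01 X67.921 Y168.094
G01 X83.149 Y175.549
M5
G0 X62.768 Y166.911
M3 S461
G01 X41.677 Y178.050 F1831
G01 X61.869 Y190.746
G01 X62.768 Y166.911
M5
G0 X133.356 Y162.591
M3 S461
G01 X121.951 Y144.216 F1831
G01 X116.107 Y130.476
G01 X115.822 Y121.371
G01 X121.097 Y116.902
G01 X131.933 Y117.067
M5
G0 X67.151 Y164.776
M3 S461
G01 X57.626 Y163.790 F1831
G01 X51.509 Y141.194
G01 X48.599 Y109.195
G01 X48.695 Y79.999
G01 X51.596 Y65.812
M5
G0 X85.896 Y46.461
M3 S461
G01 X10.734 Y74.829 F1831
G01 X39.102 Y149.991
G01 X114.264 Y121.623
G01 X85.896 Y46.461
M5
G0 X13.801 Y173.835
M3 S461
G01 X69.477 Y173.835 F1831
G01 X69.477 Y95.519
G01 X13.801 Y95.519
G01 X13.801 Y173.835
M5
G0 X29.288 Y107.608
M3 S461
G01 X75.160 Y107.608 F1831
G01 X75.160 Y95.446
G01 X29.288 Y95.446
G01 X29.288 Y107.608
M5
G0 X0.000 Y0.000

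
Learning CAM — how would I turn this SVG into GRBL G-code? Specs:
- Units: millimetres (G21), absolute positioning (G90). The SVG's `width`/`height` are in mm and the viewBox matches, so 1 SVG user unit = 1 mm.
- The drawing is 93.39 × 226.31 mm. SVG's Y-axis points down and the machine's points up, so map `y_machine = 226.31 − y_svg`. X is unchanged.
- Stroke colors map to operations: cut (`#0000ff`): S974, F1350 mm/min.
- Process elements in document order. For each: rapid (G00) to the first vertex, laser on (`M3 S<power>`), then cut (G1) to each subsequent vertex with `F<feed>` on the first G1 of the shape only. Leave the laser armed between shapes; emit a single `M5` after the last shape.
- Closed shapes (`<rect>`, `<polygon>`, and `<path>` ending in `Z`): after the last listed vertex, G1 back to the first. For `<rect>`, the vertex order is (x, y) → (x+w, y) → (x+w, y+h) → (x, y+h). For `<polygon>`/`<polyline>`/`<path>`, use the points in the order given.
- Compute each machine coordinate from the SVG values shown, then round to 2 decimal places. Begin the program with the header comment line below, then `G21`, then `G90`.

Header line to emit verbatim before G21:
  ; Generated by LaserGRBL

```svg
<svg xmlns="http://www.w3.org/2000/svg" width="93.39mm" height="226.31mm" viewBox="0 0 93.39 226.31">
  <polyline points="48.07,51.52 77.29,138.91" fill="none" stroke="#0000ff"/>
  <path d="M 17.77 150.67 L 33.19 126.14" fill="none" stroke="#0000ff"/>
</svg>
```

; Generated by LaserGRBL
G21
G90
G00 X48.07 Y174.79
M3 S974
G1 X77.29 Y87.40 F1350
G00 X17.77 Y75.64
M3 S974
G1 X33.19 Y100.17 F1350
M5

viewBox `0 0 93.39 226.31` with mm width/height → 1 unit = 1 mm. Flip: y_m = 226.31 − y_svg.

**Shape 1** — `<polyline>` line segment, stroke `#0000ff` → cut (S974, F1350). Machine vertices: (48.07,174.79) → (77.29,87.40). Open path.

**Shape 2** — `<path>` line segment, stroke `#0000ff` → cut (S974, F1350). Machine vertices: (17.77,75.64) → (33.19,100.17). Open path.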